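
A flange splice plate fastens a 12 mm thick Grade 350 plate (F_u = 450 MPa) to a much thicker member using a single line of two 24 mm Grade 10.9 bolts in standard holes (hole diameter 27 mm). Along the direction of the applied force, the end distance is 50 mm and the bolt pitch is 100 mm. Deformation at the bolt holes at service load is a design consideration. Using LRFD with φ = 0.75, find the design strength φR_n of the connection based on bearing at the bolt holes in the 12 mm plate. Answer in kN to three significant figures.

411 kN

Per bolt r_n = 1.2 l_c t F_u ≤ 2.4 d t F_u; upper limit = 2.4 × 24 × 12 × 450 / 1000 = 311 kN.
Edge bolt: l_c = 50 − 27/2 = 36.5 mm → 1.2 × 36.5 × 12 × 450 / 1000 = 236.5 → r_n = 236.5 kN.
Interior bolts: l_c = 100 − 27 = 73 mm → 1.2 × 73 × 12 × 450 / 1000 = 473 → r_n = 311 kN.
R_n = 1 × 236.5 + 1 × 311 = 547.6 kN.
Design strength φR_n = 0.75 × 547.6 = 411 kN.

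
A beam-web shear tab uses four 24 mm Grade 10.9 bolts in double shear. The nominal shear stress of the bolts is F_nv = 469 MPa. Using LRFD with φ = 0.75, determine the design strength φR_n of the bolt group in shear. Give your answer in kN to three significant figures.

1270 kN

A_b = π × 24² / 4 = 452.4 mm².
R_n = F_nv · A_b · n · n_s = 469 × 452.4 × 4 × 2 / 1000 = 1697 kN.
Design strength φR_n = 0.75 × 1697 = 1270 kN.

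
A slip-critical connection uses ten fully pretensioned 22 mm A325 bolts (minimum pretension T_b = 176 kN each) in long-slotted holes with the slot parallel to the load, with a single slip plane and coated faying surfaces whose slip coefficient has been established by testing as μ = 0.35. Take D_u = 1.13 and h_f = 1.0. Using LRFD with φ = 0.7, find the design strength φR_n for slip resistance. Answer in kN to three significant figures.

487 kN

R_n = μ · D_u · h_f · T_b · n_s · n_b = 0.35 × 1.13 × 1.0 × 176 × 1 × 10 = 696.1 kN.
Design strength φR_n = 0.7 × 696.1 = 487 kN.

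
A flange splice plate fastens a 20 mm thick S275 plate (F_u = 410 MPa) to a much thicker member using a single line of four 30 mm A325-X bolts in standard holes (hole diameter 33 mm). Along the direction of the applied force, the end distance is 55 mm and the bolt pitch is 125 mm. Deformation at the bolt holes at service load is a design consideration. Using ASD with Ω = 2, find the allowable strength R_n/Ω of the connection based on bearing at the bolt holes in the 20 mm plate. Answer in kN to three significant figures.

1080 kN

Per bolt r_n = 1.2 l_c t F_u ≤ 2.4 d t F_u; upper limit = 2.4 × 30 × 20 × 410 / 1000 = 590.4 kN.
Edge bolt: l_c = 55 − 33/2 = 38.5 mm → 1.2 × 38.5 × 20 × 410 / 1000 = 378.8 → r_n = 378.8 kN.
Interior bolts: l_c = 125 − 33 = 92 mm → 1.2 × 92 × 20 × 410 / 1000 = 905.3 → r_n = 590.4 kN.
R_n = 1 × 378.8 + 3 × 590.4 = 2150 kN.
Allowable strength R_n/Ω = 2150 / 2 = 1080 kN.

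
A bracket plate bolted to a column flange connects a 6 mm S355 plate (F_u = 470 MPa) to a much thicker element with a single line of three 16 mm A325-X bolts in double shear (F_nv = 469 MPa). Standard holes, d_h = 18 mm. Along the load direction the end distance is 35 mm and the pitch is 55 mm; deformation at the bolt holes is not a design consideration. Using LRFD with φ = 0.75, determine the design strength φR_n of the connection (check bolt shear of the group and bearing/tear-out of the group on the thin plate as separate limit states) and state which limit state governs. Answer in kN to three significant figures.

286 kN (bearing governs)

Bolt shear: A_b = π·16²/4 = 201.1 mm²; R_n = 469 × 201.1 × 3 × 2 / 1000 = 565.8 kN → 0.75 × 565.8 = 424 kN.
Bearing (1.5 l_c t F_u ≤ 3.0 d t F_u): upper limit = 3.0·16·6·470 / 1000 = 135.4 kN.
  Edge l_c = 35 − 18/2 = 26 → r_n = 110 kN; interior l_c = 55 − 18 = 37 → r_n = 135.4 kN.
  R_n,bearing = 1·110 + 2·135.4 = 380.7 kN → 0.75 × 380.7 = 286 kN.
Bearing governs: 286 kN.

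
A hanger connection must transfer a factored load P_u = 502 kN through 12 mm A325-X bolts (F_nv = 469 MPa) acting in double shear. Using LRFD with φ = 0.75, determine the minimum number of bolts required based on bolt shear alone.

7 bolts

A_b = π·12²/4 = 113.1 mm².
Per-bolt design strength φR_n = 0.75 × 469 × 113.1 × 2 / 1000 = 79.56 kN.
n ≥ 502 / 79.56 = 6.309 → use 7 bolts.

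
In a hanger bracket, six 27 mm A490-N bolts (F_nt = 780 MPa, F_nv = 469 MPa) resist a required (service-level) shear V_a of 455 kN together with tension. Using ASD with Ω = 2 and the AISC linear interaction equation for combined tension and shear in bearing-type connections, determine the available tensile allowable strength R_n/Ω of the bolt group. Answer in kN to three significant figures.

985 kN

A_b = π·27²/4 = 572.6 mm²; f_rv = 455 × 1000 / (6 × 572.6) = 132.4 MPa.
F'_nt = 1.3 F_nt − (Ω F_nt / F_nv) f_rv = 1.3·780 − (2·780/469)·132.4 = 573.5 MPa, capped at F_nt → F'_nt = 573.5 MPa.
R_n = F'_nt · A_b · n = 573.5 × 572.6 × 6 / 1000 = 1970 kN.
Allowable strength R_n/Ω = 1970 / 2 = 985 kN.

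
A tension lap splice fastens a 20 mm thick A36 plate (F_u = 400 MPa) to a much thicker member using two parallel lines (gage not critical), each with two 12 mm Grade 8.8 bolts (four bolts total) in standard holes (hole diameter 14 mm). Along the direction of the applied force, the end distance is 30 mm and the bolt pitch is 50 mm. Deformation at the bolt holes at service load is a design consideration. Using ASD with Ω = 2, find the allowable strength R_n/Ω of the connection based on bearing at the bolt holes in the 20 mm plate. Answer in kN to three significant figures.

451 kN

Per bolt r_n = 1.2 l_c t F_u ≤ 2.4 d t F_u; upper limit = 2.4 × 12 × 20 × 400 / 1000 = 230.4 kN.
Edge bolt: l_c = 30 − 14/2 = 23 mm → 1.2 × 23 × 20 × 400 / 1000 = 220.8 → r_n = 220.8 kN.
Interior bolts: l_c = 50 − 14 = 36 mm → 1.2 × 36 × 20 × 400 / 1000 = 345.6 → r_n = 230.4 kN.
R_n = 2 × 220.8 + 2 × 230.4 = 902.4 kN.
Allowable strength R_n/Ω = 902.4 / 2 = 451 kN.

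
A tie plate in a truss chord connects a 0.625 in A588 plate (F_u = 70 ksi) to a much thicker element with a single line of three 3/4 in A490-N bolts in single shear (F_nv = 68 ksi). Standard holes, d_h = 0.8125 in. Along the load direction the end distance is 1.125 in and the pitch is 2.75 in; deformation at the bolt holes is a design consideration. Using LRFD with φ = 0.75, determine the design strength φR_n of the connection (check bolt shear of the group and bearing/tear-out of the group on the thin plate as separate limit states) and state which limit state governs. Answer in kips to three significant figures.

Bolt shear: A_b = π·0.75²/4 = 0.4418 in²; R_n = 68 × 0.4418 × 3 × 1 = 90.12 kips → 0.75 × 90.12 = 67.6 kips.
Bearing (1.2 l_c t F_u ≤ 2.4 d t F_u): upper limit = 2.4·0.75·0.625·70 = 78.75 kips.
  Edge l_c = 1.125 − 0.8125/2 = 0.7188 → r_n = 37.73 kips; interior l_c = 2.75 − 0.8125 = 1.938 → r_n = 78.75 kips.
  R_n,bearing = 1·37.73 + 2·78.75 = 195.2 kips → 0.75 × 195.2 = 146 kips.
Bolt shear governs: 67.6 kips.

67.6 kips (bolt shear governs)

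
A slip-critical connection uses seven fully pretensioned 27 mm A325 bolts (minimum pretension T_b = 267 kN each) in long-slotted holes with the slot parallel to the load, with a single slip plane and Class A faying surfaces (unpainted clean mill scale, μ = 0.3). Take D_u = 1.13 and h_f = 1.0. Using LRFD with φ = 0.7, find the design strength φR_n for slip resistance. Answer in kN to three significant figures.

444 kN

R_n = μ · D_u · h_f · T_b · n_s · n_b = 0.3 × 1.13 × 1.0 × 267 × 1 × 7 = 633.6 kN.
Design strength φR_n = 0.7 × 633.6 = 444 kN.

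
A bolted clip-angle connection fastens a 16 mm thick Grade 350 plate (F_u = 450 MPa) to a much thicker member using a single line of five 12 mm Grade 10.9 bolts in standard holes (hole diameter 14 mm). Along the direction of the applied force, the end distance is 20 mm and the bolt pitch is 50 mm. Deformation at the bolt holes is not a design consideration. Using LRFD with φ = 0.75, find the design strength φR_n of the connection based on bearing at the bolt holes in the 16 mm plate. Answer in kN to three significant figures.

Per bolt r_n = 1.5 l_c t F_u ≤ 3.0 d t F_u; upper limit = 3.0 × 12 × 16 × 450 / 1000 = 259.2 kN.
Edge bolt: l_c = 20 − 14/2 = 13 mm → 1.5 × 13 × 16 × 450 / 1000 = 140.4 → r_n = 140.4 kN.
Interior bolts: l_c = 50 − 14 = 36 mm → 1.5 × 36 × 16 × 450 / 1000 = 388.8 → r_n = 259.2 kN.
R_n = 1 × 140.4 + 4 × 259.2 = 1177 kN.
Design strength φR_n = 0.75 × 1177 = 883 kN.

883 kN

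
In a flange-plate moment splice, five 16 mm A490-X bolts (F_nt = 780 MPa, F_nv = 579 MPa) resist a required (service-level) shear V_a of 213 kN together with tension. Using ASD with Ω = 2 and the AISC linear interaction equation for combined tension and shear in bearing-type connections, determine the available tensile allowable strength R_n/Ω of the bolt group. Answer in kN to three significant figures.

A_b = π·16²/4 = 201.1 mm²; f_rv = 213 × 1000 / (5 × 201.1) = 211.9 MPa.
F'_nt = 1.3 F_nt − (Ω F_nt / F_nv) f_rv = 1.3·780 − (2·780/579)·211.9 = 443.1 MPa, capped at F_nt → F'_nt = 443.1 MPa.
R_n = F'_nt · A_b · n = 443.1 × 201.1 × 5 / 1000 = 445.5 kN.
Allowable strength R_n/Ω = 445.5 / 2 = 223 kN.

223 kN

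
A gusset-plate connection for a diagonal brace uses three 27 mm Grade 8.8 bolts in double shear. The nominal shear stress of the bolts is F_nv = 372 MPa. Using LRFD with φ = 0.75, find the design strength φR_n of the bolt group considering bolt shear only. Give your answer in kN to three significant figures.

958 kN

A_b = π × 27² / 4 = 572.6 mm².
R_n = F_nv · A_b · n · n_s = 372 × 572.6 × 3 × 2 / 1000 = 1278 kN.
Design strength φR_n = 0.75 × 1278 = 958 kN.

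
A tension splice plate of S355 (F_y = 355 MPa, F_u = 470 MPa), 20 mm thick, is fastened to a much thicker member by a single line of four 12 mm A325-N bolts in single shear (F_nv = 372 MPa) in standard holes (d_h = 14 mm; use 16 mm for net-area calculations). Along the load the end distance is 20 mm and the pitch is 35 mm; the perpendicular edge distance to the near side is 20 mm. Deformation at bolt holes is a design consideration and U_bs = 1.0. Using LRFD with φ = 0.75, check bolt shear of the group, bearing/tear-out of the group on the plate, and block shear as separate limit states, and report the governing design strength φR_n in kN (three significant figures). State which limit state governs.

126 kN (bolt shear governs)

Bolt shear: A_b = π·12²/4 = 113.1 mm²; R_n = 372 × 113.1 × 4 × 1 / 1000 = 168.3 kN → 0.75 × 168.3 = 126 kN.
Bearing: edge l_c = 13, r_n = 146.6 kN; interior l_c = 21, r_n = 236.9 kN; R_n = 146.6 + 3·236.9 = 857.3 kN → 643 kN.
Block shear: A_gv = 2500, A_nv = 1380, A_nt = 240 mm²; R_n = min(0.6F_uA_nv, 0.6F_yA_gv) + U_bs·F_u·A_nt = 502 kN → 376 kN.
Bolt shear governs: 126 kN.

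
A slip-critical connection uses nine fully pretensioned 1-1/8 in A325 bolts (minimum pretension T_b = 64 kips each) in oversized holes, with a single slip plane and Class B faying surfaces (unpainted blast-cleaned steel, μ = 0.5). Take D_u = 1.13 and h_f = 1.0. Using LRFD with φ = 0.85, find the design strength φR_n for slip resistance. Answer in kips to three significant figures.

277 kips

R_n = μ · D_u · h_f · T_b · n_s · n_b = 0.5 × 1.13 × 1.0 × 64 × 1 × 9 = 325.4 kips.
Design strength φR_n = 0.85 × 325.4 = 277 kips.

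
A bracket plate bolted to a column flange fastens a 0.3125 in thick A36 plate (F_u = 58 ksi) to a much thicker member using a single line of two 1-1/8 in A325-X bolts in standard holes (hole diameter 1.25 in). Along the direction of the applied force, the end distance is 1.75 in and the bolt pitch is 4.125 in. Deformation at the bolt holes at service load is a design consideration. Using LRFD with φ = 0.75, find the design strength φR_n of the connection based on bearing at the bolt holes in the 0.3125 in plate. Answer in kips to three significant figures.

Per bolt r_n = 1.2 l_c t F_u ≤ 2.4 d t F_u; upper limit = 2.4 × 1.125 × 0.3125 × 58 = 48.94 kips.
Edge bolt: l_c = 1.75 − 1.25/2 = 1.125 in → 1.2 × 1.125 × 0.3125 × 58 = 24.47 → r_n = 24.47 kips.
Interior bolts: l_c = 4.125 − 1.25 = 2.875 in → 1.2 × 2.875 × 0.3125 × 58 = 62.53 → r_n = 48.94 kips.
R_n = 1 × 24.47 + 1 × 48.94 = 73.41 kips.
Design strength φR_n = 0.75 × 73.41 = 55.1 kips.

55.1 kips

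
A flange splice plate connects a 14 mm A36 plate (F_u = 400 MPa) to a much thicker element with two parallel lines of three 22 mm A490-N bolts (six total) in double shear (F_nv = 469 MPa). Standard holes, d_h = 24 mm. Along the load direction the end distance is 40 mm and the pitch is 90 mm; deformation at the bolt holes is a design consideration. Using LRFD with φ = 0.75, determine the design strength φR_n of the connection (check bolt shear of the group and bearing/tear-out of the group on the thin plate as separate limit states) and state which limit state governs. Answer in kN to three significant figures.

Bolt shear: A_b = π·22²/4 = 380.1 mm²; R_n = 469 × 380.1 × 6 × 2 / 1000 = 2139 kN → 0.75 × 2139 = 1600 kN.
Bearing (1.2 l_c t F_u ≤ 2.4 d t F_u): upper limit = 2.4·22·14·400 / 1000 = 295.7 kN.
  Edge l_c = 40 − 24/2 = 28 → r_n = 188.2 kN; interior l_c = 90 − 24 = 66 → r_n = 295.7 kN.
  R_n,bearing = 2·188.2 + 4·295.7 = 1559 kN → 0.75 × 1559 = 1170 kN.
Bearing governs: 1170 kN.

1170 kN (bearing governs)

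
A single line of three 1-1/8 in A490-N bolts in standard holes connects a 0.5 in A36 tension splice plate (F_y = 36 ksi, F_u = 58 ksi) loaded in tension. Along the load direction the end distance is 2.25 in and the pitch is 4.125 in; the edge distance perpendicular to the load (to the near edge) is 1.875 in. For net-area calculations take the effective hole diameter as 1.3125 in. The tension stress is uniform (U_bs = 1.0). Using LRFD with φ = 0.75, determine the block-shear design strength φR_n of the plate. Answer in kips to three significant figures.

Shear plane L_v = 2.25 + 2·4.125 = 10.5 in; A_gv = 10.5 × 0.5 = 5.25 in².
A_nv = (10.5 − 2.5·1.3125) × 0.5 = 3.609 in².
A_nt = (1.875 − 0.5·1.3125) × 0.5 = 0.6094 in².
0.6 F_u A_nv = 125.6 kips; 0.6 F_y A_gv = 113.4 kips → shear yielding governs the shear term.
R_n = 113.4 + 1.0 × 58 × 0.6094 = 148.7 kips.
Design strength φR_n = 0.75 × 148.7 = 112 kips.

112 kips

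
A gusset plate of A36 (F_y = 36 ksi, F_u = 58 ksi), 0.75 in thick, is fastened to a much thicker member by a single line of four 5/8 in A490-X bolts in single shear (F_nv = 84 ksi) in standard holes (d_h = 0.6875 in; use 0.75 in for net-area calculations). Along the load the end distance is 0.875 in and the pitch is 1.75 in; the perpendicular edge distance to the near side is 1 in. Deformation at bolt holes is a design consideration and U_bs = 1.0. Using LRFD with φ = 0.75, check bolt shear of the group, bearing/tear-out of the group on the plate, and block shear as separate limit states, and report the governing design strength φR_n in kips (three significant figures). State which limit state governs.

Bolt shear: A_b = π·0.625²/4 = 0.3068 in²; R_n = 84 × 0.3068 × 4 × 1 = 103.1 kips → 0.75 × 103.1 = 77.3 kips.
Bearing: edge l_c = 0.5312, r_n = 27.73 kips; interior l_c = 1.062, r_n = 55.46 kips; R_n = 27.73 + 3·55.46 = 194.1 kips → 146 kips.
Block shear: A_gv = 4.594, A_nv = 2.625, A_nt = 0.4688 in²; R_n = min(0.6F_uA_nv, 0.6F_yA_gv) + U_bs·F_u·A_nt = 118.5 kips → 88.9 kips.
Bolt shear governs: 77.3 kips.

77.3 kips (bolt shear governs)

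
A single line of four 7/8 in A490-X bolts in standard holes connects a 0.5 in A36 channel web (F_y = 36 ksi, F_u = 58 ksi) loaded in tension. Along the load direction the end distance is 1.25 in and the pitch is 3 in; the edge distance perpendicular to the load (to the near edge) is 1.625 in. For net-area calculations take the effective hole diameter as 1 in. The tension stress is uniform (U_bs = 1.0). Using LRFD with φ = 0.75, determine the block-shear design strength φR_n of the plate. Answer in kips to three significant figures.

107 kips

Shear plane L_v = 1.25 + 3·3 = 10.25 in; A_gv = 10.25 × 0.5 = 5.125 in².
A_nv = (10.25 − 3.5·1) × 0.5 = 3.375 in².
A_nt = (1.625 − 0.5·1) × 0.5 = 0.5625 in².
0.6 F_u A_nv = 117.4 kips; 0.6 F_y A_gv = 110.7 kips → shear yielding governs the shear term.
R_n = 110.7 + 1.0 × 58 × 0.5625 = 143.3 kips.
Design strength φR_n = 0.75 × 143.3 = 107 kips.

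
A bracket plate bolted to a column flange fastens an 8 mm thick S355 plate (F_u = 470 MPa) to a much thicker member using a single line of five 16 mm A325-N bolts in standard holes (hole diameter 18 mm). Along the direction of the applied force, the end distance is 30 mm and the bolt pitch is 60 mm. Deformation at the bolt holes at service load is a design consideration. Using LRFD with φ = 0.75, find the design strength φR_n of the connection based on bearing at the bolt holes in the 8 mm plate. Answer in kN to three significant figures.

Per bolt r_n = 1.2 l_c t F_u ≤ 2.4 d t F_u; upper limit = 2.4 × 16 × 8 × 470 / 1000 = 144.4 kN.
Edge bolt: l_c = 30 − 18/2 = 21 mm → 1.2 × 21 × 8 × 470 / 1000 = 94.75 → r_n = 94.75 kN.
Interior bolts: l_c = 60 − 18 = 42 mm → 1.2 × 42 × 8 × 470 / 1000 = 189.5 → r_n = 144.4 kN.
R_n = 1 × 94.75 + 4 × 144.4 = 672.3 kN.
Design strength φR_n = 0.75 × 672.3 = 504 kN.

504 kN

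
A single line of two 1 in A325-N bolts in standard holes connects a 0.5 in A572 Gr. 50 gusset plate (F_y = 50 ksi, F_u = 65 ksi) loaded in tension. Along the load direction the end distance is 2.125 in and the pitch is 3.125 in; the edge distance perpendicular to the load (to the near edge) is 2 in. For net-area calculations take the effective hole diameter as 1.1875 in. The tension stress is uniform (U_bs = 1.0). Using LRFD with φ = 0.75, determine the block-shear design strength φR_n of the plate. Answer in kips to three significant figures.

85 kips

Shear plane L_v = 2.125 + 1·3.125 = 5.25 in; A_gv = 5.25 × 0.5 = 2.625 in².
A_nv = (5.25 − 1.5·1.1875) × 0.5 = 1.734 in².
A_nt = (2 − 0.5·1.1875) × 0.5 = 0.7031 in².
0.6 F_u A_nv = 67.64 kips; 0.6 F_y A_gv = 78.75 kips → shear rupture governs the shear term.
R_n = 67.64 + 1.0 × 65 × 0.7031 = 113.3 kips.
Design strength φR_n = 0.75 × 113.3 = 85 kips.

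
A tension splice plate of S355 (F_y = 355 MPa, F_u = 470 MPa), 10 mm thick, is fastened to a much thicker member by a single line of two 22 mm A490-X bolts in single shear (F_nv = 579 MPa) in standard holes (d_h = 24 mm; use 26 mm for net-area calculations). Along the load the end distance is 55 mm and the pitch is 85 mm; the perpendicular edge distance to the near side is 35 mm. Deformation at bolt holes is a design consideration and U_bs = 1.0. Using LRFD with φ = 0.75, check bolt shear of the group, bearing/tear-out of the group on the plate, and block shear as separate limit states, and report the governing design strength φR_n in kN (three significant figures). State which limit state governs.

Bolt shear: A_b = π·22²/4 = 380.1 mm²; R_n = 579 × 380.1 × 2 × 1 / 1000 = 440.2 kN → 0.75 × 440.2 = 330 kN.
Bearing: edge l_c = 43, r_n = 242.5 kN; interior l_c = 61, r_n = 248.2 kN; R_n = 242.5 + 1·248.2 = 490.7 kN → 368 kN.
Block shear: A_gv = 1400, A_nv = 1010, A_nt = 220 mm²; R_n = min(0.6F_uA_nv, 0.6F_yA_gv) + U_bs·F_u·A_nt = 388.2 kN → 291 kN.
Block shear governs: 291 kN.

291 kN (block shear governs)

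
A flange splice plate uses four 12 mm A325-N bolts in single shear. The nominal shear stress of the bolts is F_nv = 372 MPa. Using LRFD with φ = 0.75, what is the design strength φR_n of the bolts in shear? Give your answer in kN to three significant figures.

A_b = π × 12² / 4 = 113.1 mm².
R_n = F_nv · A_b · n · n_s = 372 × 113.1 × 4 × 1 / 1000 = 168.3 kN.
Design strength φR_n = 0.75 × 168.3 = 126 kN.

126 kN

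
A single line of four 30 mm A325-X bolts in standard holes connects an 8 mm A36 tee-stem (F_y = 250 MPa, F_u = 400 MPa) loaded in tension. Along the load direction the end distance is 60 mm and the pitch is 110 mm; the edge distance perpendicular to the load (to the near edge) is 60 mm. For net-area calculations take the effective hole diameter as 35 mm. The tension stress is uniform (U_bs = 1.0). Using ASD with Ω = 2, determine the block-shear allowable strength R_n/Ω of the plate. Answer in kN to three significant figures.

302 kN

Shear plane L_v = 60 + 3·110 = 390 mm; A_gv = 390 × 8 = 3120 mm².
A_nv = (390 − 3.5·35) × 8 = 2140 mm².
A_nt = (60 − 0.5·35) × 8 = 340 mm².
0.6 F_u A_nv = 513.6 kN; 0.6 F_y A_gv = 468 kN → shear yielding governs the shear term.
R_n = 468 + 1.0 × 400 × 340 / 1000 = 604 kN.
Allowable strength R_n/Ω = 604 / 2 = 302 kN.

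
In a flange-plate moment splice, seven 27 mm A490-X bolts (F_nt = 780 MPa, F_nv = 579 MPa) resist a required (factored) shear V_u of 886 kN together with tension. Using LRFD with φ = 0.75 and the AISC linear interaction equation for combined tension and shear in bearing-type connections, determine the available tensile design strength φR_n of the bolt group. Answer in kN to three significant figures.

A_b = π·27²/4 = 572.6 mm²; f_rv = 886 × 1000 / (7 × 572.6) = 221.1 MPa.
F'_nt = 1.3 F_nt − (F_nt / φF_nv) f_rv = 1.3·780 − (780/(0.75·579))·221.1 = 616.9 MPa, capped at F_nt → F'_nt = 616.9 MPa.
R_n = F'_nt · A_b · n = 616.9 × 572.6 × 7 / 1000 = 2473 kN.
Design strength φR_n = 0.75 × 2473 = 1850 kN.

1850 kN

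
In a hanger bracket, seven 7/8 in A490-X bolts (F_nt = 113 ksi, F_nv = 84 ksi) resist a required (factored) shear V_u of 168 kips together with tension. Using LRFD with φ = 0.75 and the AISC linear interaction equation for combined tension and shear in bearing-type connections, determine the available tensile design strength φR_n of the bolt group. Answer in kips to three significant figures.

A_b = π·0.875²/4 = 0.6013 in²; f_rv = 168 / (7 × 0.6013) = 39.91 ksi.
F'_nt = 1.3 F_nt − (F_nt / φF_nv) f_rv = 1.3·113 − (113/(0.75·84))·39.91 = 75.31 ksi, capped at F_nt → F'_nt = 75.31 ksi.
R_n = F'_nt · A_b · n = 75.31 × 0.6013 × 7 = 317 kips.
Design strength φR_n = 0.75 × 317 = 238 kips.

238 kips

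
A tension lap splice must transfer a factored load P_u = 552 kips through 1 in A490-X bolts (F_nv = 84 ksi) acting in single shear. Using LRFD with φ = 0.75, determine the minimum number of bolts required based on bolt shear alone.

12 bolts

A_b = π·1²/4 = 0.7854 in².
Per-bolt design strength φR_n = 0.75 × 84 × 0.7854 × 1 = 49.48 kips.
n ≥ 552 / 49.48 = 11.16 → use 12 bolts.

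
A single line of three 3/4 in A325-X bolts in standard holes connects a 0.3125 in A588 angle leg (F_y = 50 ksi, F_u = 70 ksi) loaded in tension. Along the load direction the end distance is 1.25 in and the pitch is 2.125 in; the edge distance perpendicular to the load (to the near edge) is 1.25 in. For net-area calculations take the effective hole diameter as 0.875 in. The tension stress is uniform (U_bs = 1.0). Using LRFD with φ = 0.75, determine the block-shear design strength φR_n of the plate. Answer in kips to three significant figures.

45.9 kips

Shear plane L_v = 1.25 + 2·2.125 = 5.5 in; A_gv = 5.5 × 0.3125 = 1.719 in².
A_nv = (5.5 − 2.5·0.875) × 0.3125 = 1.035 in².
A_nt = (1.25 − 0.5·0.875) × 0.3125 = 0.2539 in².
0.6 F_u A_nv = 43.48 kips; 0.6 F_y A_gv = 51.56 kips → shear rupture governs the shear term.
R_n = 43.48 + 1.0 × 70 × 0.2539 = 61.25 kips.
Design strength φR_n = 0.75 × 61.25 = 45.9 kips.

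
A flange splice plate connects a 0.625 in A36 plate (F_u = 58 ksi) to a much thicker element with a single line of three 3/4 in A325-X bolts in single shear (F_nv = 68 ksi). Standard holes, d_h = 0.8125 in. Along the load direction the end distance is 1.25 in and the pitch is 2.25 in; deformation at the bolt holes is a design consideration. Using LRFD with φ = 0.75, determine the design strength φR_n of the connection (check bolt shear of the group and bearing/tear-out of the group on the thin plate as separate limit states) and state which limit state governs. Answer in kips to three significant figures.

67.6 kips (bolt shear governs)

Bolt shear: A_b = π·0.75²/4 = 0.4418 in²; R_n = 68 × 0.4418 × 3 × 1 = 90.12 kips → 0.75 × 90.12 = 67.6 kips.
Bearing (1.2 l_c t F_u ≤ 2.4 d t F_u): upper limit = 2.4·0.75·0.625·58 = 65.25 kips.
  Edge l_c = 1.25 − 0.8125/2 = 0.8438 → r_n = 36.7 kips; interior l_c = 2.25 − 0.8125 = 1.438 → r_n = 62.53 kips.
  R_n,bearing = 1·36.7 + 2·62.53 = 161.8 kips → 0.75 × 161.8 = 121 kips.
Bolt shear governs: 67.6 kips.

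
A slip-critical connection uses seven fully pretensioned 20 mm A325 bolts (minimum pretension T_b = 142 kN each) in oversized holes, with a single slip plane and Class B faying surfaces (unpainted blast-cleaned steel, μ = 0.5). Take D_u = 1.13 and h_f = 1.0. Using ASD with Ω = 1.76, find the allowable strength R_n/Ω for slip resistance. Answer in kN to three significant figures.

R_n = μ · D_u · h_f · T_b · n_s · n_b = 0.5 × 1.13 × 1.0 × 142 × 1 × 7 = 561.6 kN.
Allowable strength R_n/Ω = 561.6 / 1.76 = 319 kN.

319 kN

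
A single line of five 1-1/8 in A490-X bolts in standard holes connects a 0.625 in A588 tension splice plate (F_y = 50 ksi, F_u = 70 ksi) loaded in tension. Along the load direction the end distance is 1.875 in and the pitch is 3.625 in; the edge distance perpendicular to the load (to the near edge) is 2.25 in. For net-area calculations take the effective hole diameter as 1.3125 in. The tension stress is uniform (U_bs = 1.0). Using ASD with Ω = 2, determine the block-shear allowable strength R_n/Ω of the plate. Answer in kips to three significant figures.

172 kips

Shear plane L_v = 1.875 + 4·3.625 = 16.38 in; A_gv = 16.38 × 0.625 = 10.23 in².
A_nv = (16.38 − 4.5·1.3125) × 0.625 = 6.543 in².
A_nt = (2.25 − 0.5·1.3125) × 0.625 = 0.9961 in².
0.6 F_u A_nv = 274.8 kips; 0.6 F_y A_gv = 307 kips → shear rupture governs the shear term.
R_n = 274.8 + 1.0 × 70 × 0.9961 = 344.5 kips.
Allowable strength R_n/Ω = 344.5 / 2 = 172 kips.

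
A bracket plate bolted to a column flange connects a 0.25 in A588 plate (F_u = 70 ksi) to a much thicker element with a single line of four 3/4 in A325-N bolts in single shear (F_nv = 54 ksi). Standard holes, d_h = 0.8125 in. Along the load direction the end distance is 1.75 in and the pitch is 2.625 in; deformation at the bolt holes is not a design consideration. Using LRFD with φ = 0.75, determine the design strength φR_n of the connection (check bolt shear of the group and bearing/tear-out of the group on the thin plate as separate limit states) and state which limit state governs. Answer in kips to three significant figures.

Bolt shear: A_b = π·0.75²/4 = 0.4418 in²; R_n = 54 × 0.4418 × 4 × 1 = 95.43 kips → 0.75 × 95.43 = 71.6 kips.
Bearing (1.5 l_c t F_u ≤ 3.0 d t F_u): upper limit = 3.0·0.75·0.25·70 = 39.38 kips.
  Edge l_c = 1.75 − 0.8125/2 = 1.344 → r_n = 35.27 kips; interior l_c = 2.625 − 0.8125 = 1.812 → r_n = 39.38 kips.
  R_n,bearing = 1·35.27 + 3·39.38 = 153.4 kips → 0.75 × 153.4 = 115 kips.
Bolt shear governs: 71.6 kips.

71.6 kips (bolt shear governs)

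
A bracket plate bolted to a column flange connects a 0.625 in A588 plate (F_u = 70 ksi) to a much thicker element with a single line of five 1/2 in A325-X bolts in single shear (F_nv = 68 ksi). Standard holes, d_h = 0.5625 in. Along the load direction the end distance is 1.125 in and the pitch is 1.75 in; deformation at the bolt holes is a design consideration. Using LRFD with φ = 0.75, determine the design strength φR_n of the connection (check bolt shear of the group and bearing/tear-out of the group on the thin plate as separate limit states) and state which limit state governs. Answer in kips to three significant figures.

Bolt shear: A_b = π·0.5²/4 = 0.1963 in²; R_n = 68 × 0.1963 × 5 × 1 = 66.76 kips → 0.75 × 66.76 = 50.1 kips.
Bearing (1.2 l_c t F_u ≤ 2.4 d t F_u): upper limit = 2.4·0.5·0.625·70 = 52.5 kips.
  Edge l_c = 1.125 − 0.5625/2 = 0.8438 → r_n = 44.3 kips; interior l_c = 1.75 − 0.5625 = 1.188 → r_n = 52.5 kips.
  R_n,bearing = 1·44.3 + 4·52.5 = 254.3 kips → 0.75 × 254.3 = 191 kips.
Bolt shear governs: 50.1 kips.

50.1 kips (bolt shear governs)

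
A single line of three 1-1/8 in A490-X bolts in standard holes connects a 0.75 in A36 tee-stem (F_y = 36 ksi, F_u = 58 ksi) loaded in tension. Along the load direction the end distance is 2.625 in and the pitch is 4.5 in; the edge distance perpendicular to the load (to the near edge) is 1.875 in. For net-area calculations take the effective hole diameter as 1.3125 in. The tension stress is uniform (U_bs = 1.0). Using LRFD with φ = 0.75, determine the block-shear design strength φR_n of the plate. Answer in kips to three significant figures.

181 kips

Shear plane L_v = 2.625 + 2·4.5 = 11.62 in; A_gv = 11.62 × 0.75 = 8.719 in².
A_nv = (11.62 − 2.5·1.3125) × 0.75 = 6.258 in².
A_nt = (1.875 − 0.5·1.3125) × 0.75 = 0.9141 in².
0.6 F_u A_nv = 217.8 kips; 0.6 F_y A_gv = 188.3 kips → shear yielding governs the shear term.
R_n = 188.3 + 1.0 × 58 × 0.9141 = 241.3 kips.
Design strength φR_n = 0.75 × 241.3 = 181 kips.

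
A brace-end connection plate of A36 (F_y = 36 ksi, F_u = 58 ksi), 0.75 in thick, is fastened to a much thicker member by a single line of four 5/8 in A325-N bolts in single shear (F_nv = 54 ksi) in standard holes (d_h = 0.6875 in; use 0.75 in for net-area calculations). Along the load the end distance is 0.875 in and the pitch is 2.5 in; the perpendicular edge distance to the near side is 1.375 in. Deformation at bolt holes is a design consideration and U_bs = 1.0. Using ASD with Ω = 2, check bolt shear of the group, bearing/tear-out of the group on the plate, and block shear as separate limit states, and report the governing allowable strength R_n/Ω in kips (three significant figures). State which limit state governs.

33.1 kips (bolt shear governs)

Bolt shear: A_b = π·0.625²/4 = 0.3068 in²; R_n = 54 × 0.3068 × 4 × 1 = 66.27 kips → 66.27 / 2 = 33.1 kips.
Bearing: edge l_c = 0.5312, r_n = 27.73 kips; interior l_c = 1.812, r_n = 65.25 kips; R_n = 27.73 + 3·65.25 = 223.5 kips → 112 kips.
Block shear: A_gv = 6.281, A_nv = 4.312, A_nt = 0.75 in²; R_n = min(0.6F_uA_nv, 0.6F_yA_gv) + U_bs·F_u·A_nt = 179.2 kips → 89.6 kips.
Bolt shear governs: 33.1 kips.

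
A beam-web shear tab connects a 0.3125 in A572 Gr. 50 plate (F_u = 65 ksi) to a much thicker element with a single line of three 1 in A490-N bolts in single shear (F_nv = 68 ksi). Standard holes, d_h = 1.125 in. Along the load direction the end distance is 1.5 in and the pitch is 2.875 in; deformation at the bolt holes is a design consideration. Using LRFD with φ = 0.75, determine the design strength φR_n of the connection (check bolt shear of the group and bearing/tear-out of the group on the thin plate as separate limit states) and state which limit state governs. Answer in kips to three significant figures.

81.1 kips (bearing governs)

Bolt shear: A_b = π·1²/4 = 0.7854 in²; R_n = 68 × 0.7854 × 3 × 1 = 160.2 kips → 0.75 × 160.2 = 120 kips.
Bearing (1.2 l_c t F_u ≤ 2.4 d t F_u): upper limit = 2.4·1·0.3125·65 = 48.75 kips.
  Edge l_c = 1.5 − 1.125/2 = 0.9375 → r_n = 22.85 kips; interior l_c = 2.875 − 1.125 = 1.75 → r_n = 42.66 kips.
  R_n,bearing = 1·22.85 + 2·42.66 = 108.2 kips → 0.75 × 108.2 = 81.1 kips.
Bearing governs: 81.1 kips.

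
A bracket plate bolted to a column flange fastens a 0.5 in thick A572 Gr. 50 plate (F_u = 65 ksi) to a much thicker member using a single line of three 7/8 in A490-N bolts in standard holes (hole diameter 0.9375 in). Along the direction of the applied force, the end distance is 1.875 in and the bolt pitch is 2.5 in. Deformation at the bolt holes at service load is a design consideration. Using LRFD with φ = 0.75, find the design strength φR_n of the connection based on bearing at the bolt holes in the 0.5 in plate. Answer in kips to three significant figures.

Per bolt r_n = 1.2 l_c t F_u ≤ 2.4 d t F_u; upper limit = 2.4 × 0.875 × 0.5 × 65 = 68.25 kips.
Edge bolt: l_c = 1.875 − 0.9375/2 = 1.406 in → 1.2 × 1.406 × 0.5 × 65 = 54.84 → r_n = 54.84 kips.
Interior bolts: l_c = 2.5 − 0.9375 = 1.562 in → 1.2 × 1.562 × 0.5 × 65 = 60.94 → r_n = 60.94 kips.
R_n = 1 × 54.84 + 2 × 60.94 = 176.7 kips.
Design strength φR_n = 0.75 × 176.7 = 133 kips.

133 kips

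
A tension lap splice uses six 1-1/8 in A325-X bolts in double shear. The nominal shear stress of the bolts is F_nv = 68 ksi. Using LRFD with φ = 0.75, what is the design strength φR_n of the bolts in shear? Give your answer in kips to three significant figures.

A_b = π × 1.125² / 4 = 0.994 in².
R_n = F_nv · A_b · n · n_s = 68 × 0.994 × 6 × 2 = 811.1 kips.
Design strength φR_n = 0.75 × 811.1 = 608 kips.

608 kips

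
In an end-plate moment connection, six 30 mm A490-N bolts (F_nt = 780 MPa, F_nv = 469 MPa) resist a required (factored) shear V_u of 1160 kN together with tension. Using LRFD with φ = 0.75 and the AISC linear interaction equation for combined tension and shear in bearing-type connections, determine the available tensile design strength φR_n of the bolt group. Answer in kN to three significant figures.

A_b = π·30²/4 = 706.9 mm²; f_rv = 1160 × 1000 / (6 × 706.9) = 273.5 MPa.
F'_nt = 1.3 F_nt − (F_nt / φF_nv) f_rv = 1.3·780 − (780/(0.75·469))·273.5 = 407.5 MPa, capped at F_nt → F'_nt = 407.5 MPa.
R_n = F'_nt · A_b · n = 407.5 × 706.9 × 6 / 1000 = 1728 kN.
Design strength φR_n = 0.75 × 1728 = 1300 kN.

1300 kN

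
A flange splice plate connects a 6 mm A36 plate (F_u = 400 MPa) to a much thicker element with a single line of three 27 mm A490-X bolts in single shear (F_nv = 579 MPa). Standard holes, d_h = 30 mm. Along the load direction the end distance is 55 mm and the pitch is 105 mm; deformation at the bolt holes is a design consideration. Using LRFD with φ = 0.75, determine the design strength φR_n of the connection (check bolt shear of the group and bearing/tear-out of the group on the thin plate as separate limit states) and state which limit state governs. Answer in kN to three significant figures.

320 kN (bearing governs)

Bolt shear: A_b = π·27²/4 = 572.6 mm²; R_n = 579 × 572.6 × 3 × 1 / 1000 = 994.5 kN → 0.75 × 994.5 = 746 kN.
Bearing (1.2 l_c t F_u ≤ 2.4 d t F_u): upper limit = 2.4·27·6·400 / 1000 = 155.5 kN.
  Edge l_c = 55 − 30/2 = 40 → r_n = 115.2 kN; interior l_c = 105 − 30 = 75 → r_n = 155.5 kN.
  R_n,bearing = 1·115.2 + 2·155.5 = 426.2 kN → 0.75 × 426.2 = 320 kN.
Bearing governs: 320 kN.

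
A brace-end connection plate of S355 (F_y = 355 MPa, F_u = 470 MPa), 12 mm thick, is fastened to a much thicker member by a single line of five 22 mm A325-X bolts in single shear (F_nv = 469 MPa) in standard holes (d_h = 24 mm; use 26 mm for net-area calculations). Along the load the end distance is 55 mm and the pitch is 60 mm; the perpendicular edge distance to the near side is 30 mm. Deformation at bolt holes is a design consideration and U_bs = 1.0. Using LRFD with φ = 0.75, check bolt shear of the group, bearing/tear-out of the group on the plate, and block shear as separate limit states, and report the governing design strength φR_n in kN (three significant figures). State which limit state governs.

524 kN (block shear governs)

Bolt shear: A_b = π·22²/4 = 380.1 mm²; R_n = 469 × 380.1 × 5 × 1 / 1000 = 891.4 kN → 0.75 × 891.4 = 669 kN.
Bearing: edge l_c = 43, r_n = 291 kN; interior l_c = 36, r_n = 243.6 kN; R_n = 291 + 4·243.6 = 1266 kN → 949 kN.
Block shear: A_gv = 3540, A_nv = 2136, A_nt = 204 mm²; R_n = min(0.6F_uA_nv, 0.6F_yA_gv) + U_bs·F_u·A_nt = 698.2 kN → 524 kN.
Block shear governs: 524 kN.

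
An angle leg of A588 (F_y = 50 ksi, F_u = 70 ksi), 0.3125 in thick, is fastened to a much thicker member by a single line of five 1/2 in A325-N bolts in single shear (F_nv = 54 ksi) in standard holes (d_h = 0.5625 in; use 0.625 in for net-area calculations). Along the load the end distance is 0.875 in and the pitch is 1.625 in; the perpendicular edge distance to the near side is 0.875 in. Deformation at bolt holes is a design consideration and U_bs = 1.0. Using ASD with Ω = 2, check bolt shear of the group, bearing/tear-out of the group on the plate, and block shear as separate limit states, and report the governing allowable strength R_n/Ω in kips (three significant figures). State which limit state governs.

26.5 kips (bolt shear governs)

Bolt shear: A_b = π·0.5²/4 = 0.1963 in²; R_n = 54 × 0.1963 × 5 × 1 = 53.01 kips → 53.01 / 2 = 26.5 kips.
Bearing: edge l_c = 0.5938, r_n = 15.59 kips; interior l_c = 1.062, r_n = 26.25 kips; R_n = 15.59 + 4·26.25 = 120.6 kips → 60.3 kips.
Block shear: A_gv = 2.305, A_nv = 1.426, A_nt = 0.1758 in²; R_n = min(0.6F_uA_nv, 0.6F_yA_gv) + U_bs·F_u·A_nt = 72.19 kips → 36.1 kips.
Bolt shear governs: 26.5 kips.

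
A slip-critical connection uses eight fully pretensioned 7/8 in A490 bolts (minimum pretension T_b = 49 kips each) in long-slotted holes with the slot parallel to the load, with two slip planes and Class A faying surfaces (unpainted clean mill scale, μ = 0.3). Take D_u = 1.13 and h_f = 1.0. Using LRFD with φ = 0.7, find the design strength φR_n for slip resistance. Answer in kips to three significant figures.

R_n = μ · D_u · h_f · T_b · n_s · n_b = 0.3 × 1.13 × 1.0 × 49 × 2 × 8 = 265.8 kips.
Design strength φR_n = 0.7 × 265.8 = 186 kips.

186 kips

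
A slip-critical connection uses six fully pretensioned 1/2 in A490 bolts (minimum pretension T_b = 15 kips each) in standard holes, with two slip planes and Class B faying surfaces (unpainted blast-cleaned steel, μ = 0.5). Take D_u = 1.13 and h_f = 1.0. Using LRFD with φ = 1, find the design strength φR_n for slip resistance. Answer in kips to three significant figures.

R_n = μ · D_u · h_f · T_b · n_s · n_b = 0.5 × 1.13 × 1.0 × 15 × 2 × 6 = 101.7 kips.
Design strength φR_n = 1 × 101.7 = 102 kips.

102 kips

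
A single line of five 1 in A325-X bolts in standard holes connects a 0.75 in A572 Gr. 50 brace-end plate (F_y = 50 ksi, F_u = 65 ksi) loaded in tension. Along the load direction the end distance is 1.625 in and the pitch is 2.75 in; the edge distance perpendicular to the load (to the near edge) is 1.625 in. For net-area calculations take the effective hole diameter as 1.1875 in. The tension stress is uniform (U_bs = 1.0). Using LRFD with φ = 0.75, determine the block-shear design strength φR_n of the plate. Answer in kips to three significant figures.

Shear plane L_v = 1.625 + 4·2.75 = 12.62 in; A_gv = 12.62 × 0.75 = 9.469 in².
A_nv = (12.62 − 4.5·1.1875) × 0.75 = 5.461 in².
A_nt = (1.625 − 0.5·1.1875) × 0.75 = 0.7734 in².
0.6 F_u A_nv = 213 kips; 0.6 F_y A_gv = 284.1 kips → shear rupture governs the shear term.
R_n = 213 + 1.0 × 65 × 0.7734 = 263.2 kips.
Design strength φR_n = 0.75 × 263.2 = 197 kips.

197 kips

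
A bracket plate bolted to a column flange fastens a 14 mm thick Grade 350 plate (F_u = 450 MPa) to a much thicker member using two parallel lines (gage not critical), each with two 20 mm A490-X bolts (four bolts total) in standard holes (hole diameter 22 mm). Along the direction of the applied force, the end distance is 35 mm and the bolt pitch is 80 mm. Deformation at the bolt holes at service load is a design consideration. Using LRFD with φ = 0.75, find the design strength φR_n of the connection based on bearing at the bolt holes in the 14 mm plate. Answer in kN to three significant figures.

726 kN

Per bolt r_n = 1.2 l_c t F_u ≤ 2.4 d t F_u; upper limit = 2.4 × 20 × 14 × 450 / 1000 = 302.4 kN.
Edge bolt: l_c = 35 − 22/2 = 24 mm → 1.2 × 24 × 14 × 450 / 1000 = 181.4 → r_n = 181.4 kN.
Interior bolts: l_c = 80 − 22 = 58 mm → 1.2 × 58 × 14 × 450 / 1000 = 438.5 → r_n = 302.4 kN.
R_n = 2 × 181.4 + 2 × 302.4 = 967.7 kN.
Design strength φR_n = 0.75 × 967.7 = 726 kN.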